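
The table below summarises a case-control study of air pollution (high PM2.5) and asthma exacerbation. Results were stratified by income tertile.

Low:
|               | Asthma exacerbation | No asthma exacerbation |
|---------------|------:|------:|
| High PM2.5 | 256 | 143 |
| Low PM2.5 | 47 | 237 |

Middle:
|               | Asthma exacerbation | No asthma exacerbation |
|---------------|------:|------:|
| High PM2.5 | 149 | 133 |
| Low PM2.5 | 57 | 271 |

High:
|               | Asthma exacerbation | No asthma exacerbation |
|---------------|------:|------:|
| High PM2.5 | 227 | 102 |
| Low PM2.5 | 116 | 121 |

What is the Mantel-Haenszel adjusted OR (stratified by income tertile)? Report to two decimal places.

OR_MH = Σ(aᵢdᵢ/nᵢ) / Σ(bᵢcᵢ/nᵢ), where nᵢ is the stratum total.
Stratum 1 (Low): n = 683; a·d/n = 256·237/683 = 88.8316; b·c/n = 143·47/683 = 9.8404
Stratum 2 (Middle): n = 610; a·d/n = 149·271/610 = 66.1951; b·c/n = 133·57/610 = 12.4279
Stratum 3 (High): n = 566; a·d/n = 227·121/566 = 48.5283; b·c/n = 102·116/566 = 20.9046
OR_MH = (88.8316 + 66.1951 + 48.5283) / (9.8404 + 12.4279 + 20.9046) = 203.5550 / 43.1729 = 4.71488

4.71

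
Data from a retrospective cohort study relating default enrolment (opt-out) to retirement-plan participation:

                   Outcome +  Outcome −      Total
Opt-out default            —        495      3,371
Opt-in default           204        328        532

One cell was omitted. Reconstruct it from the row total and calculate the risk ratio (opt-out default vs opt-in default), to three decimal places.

2.225

The missing cell is in the exposed row: 3371 − 495 = 2876.
So a = 2876, b = 495, c = 204, d = 328.
RR = [a/(a+b)] / [c/(c+d)] = (2876/3371) / (204/532) = 0.85316/0.38346 = 2.22491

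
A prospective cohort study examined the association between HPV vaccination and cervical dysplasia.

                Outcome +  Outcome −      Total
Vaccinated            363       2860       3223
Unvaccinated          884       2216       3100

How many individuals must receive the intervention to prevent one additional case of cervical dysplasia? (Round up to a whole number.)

Risk in treated group = 363/3223 = 0.11263; risk in control = 884/3100 = 0.28516.
Absolute risk reduction = 0.28516 − 0.11263 = 0.17253
NNT = 1 / ARR = 1 / 0.17253 = 5.796 → round up → 6

6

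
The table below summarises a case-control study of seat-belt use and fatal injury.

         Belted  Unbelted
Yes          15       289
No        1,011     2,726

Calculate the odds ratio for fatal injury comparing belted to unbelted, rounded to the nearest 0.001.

Reading the table with exposure as columns: a = 15 (Belted, case), b = 1011 (Belted, non-case), c = 289 (Unbelted, case), d = 2726.
OR = (a·d)/(b·c) = (15 × 2726) / (1011 × 289) = 40890 / 292179 = 0.13995
Exposure is associated with lower odds of fatal injury (OR = 0.14 < 1).

0.140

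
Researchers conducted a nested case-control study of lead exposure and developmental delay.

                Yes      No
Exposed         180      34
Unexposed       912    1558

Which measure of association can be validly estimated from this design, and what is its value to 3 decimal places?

9.044

Cells: a = 180, b = 34, c = 912, d = 1558.
This is a nested case-control study: participants were sampled on outcome status, so risks in the source population cannot be estimated directly — relative risk is not valid here. The odds ratio is the appropriate measure.
OR = (a·d)/(b·c) = (180 × 1558) / (34 × 912) = 280440 / 31008 = 9.04412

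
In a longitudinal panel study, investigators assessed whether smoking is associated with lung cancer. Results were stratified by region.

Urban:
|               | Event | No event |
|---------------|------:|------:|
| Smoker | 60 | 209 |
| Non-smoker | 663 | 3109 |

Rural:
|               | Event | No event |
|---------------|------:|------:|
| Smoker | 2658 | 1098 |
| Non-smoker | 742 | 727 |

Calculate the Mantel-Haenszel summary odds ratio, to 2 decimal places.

2.19

OR_MH = Σ(aᵢdᵢ/nᵢ) / Σ(bᵢcᵢ/nᵢ), where nᵢ is the stratum total.
Stratum 1 (Urban): n = 4041; a·d/n = 60·3109/4041 = 46.1618; b·c/n = 209·663/4041 = 34.2903
Stratum 2 (Rural): n = 5225; a·d/n = 2658·727/5225 = 369.8308; b·c/n = 1098·742/5225 = 155.9265
OR_MH = (46.1618 + 369.8308) / (34.2903 + 155.9265) = 415.9927 / 190.2168 = 2.18694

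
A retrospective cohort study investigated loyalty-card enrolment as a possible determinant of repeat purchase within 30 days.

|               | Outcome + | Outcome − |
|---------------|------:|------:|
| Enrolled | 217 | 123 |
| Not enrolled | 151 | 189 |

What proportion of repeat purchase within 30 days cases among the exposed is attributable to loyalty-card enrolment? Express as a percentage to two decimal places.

30.41

Cells: a = 217, b = 123, c = 151, d = 189.
Risk in exposed = 217/340 = 0.63824; risk in unexposed = 151/340 = 0.44412.
RR = 0.63824/0.44412 = 1.43709
AR% = (RR − 1)/RR × 100 = (1.43709 − 1)/1.43709 × 100 = 30.4147%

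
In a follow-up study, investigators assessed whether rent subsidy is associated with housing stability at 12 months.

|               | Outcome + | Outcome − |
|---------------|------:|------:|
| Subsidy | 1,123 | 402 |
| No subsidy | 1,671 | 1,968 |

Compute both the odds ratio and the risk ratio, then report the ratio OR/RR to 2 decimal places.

Cells: a = 1123, b = 402, c = 1671, d = 1968.
OR = (1123·1968)/(402·1671) = 2210064/671742 = 3.29005
Risk in exposed = 1123/1525 = 0.73639; risk in unexposed = 1671/3639 = 0.45919; RR = 1.60367
OR/RR = 3.29005 / 1.60367 = 2.05157
The outcome is not rare, so the OR lies further from 1 than the RR.

2.05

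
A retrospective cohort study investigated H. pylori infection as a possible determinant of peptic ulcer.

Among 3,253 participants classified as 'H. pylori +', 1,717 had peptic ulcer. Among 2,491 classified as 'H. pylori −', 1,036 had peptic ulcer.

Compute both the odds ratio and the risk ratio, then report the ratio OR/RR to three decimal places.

1.237

From the description: a = 1717, b = 1536, c = 1036, d = 1455.
OR = (1717·1455)/(1536·1036) = 2498235/1591296 = 1.56994
Risk in exposed = 1717/3253 = 0.52782; risk in unexposed = 1036/2491 = 0.41590; RR = 1.26911
OR/RR = 1.56994 / 1.26911 = 1.23704
The outcome is not rare, so the OR lies further from 1 than the RR.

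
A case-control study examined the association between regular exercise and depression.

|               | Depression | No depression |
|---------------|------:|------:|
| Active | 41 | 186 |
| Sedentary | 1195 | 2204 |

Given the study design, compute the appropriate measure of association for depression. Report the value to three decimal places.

Cells: a = 41, b = 186, c = 1195, d = 2204.
This is a case-control study: participants were sampled on outcome status, so risks in the source population cannot be estimated directly — relative risk is not valid here. The odds ratio is the appropriate measure.
OR = (a·d)/(b·c) = (41 × 2204) / (186 × 1195) = 90364 / 222270 = 0.40655

0.407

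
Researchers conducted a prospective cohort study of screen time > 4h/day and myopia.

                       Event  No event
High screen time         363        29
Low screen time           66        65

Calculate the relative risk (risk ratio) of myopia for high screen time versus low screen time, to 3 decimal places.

Cells: a = 363, b = 29, c = 66, d = 65.
Risk in exposed = 363/392 = 0.92602; risk in unexposed = 66/131 = 0.50382.
RR = 0.92602 / 0.50382 = 1.83801
The risk among the exposed is 1.84 times that among the unexposed.

1.838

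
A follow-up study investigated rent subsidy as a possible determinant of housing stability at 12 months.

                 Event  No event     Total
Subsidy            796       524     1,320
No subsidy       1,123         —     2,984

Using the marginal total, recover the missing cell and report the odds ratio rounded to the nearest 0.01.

2.52

The missing cell is in the unexposed row: 2984 − 1123 = 1861.
So a = 796, b = 524, c = 1123, d = 1861.
OR = (a·d)/(b·c) = (796 × 1861) / (524 × 1123) = 1481356 / 588452 = 2.51738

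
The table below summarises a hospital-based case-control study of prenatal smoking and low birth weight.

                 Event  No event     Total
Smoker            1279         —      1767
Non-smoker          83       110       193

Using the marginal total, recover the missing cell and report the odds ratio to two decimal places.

3.47

The missing cell is in the exposed row: 1767 − 1279 = 488.
So a = 1279, b = 488, c = 83, d = 110.
OR = (a·d)/(b·c) = (1279 × 110) / (488 × 83) = 140690 / 40504 = 3.47348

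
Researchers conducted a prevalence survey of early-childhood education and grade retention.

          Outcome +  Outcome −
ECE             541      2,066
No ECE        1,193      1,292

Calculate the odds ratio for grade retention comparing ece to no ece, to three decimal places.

0.284

Cells: a = 541, b = 2066, c = 1193, d = 1292.
OR = (a·d)/(b·c) = (541 × 1292) / (2066 × 1193) = 698972 / 2464738 = 0.28359
Exposure is associated with lower odds of grade retention (OR = 0.28 < 1).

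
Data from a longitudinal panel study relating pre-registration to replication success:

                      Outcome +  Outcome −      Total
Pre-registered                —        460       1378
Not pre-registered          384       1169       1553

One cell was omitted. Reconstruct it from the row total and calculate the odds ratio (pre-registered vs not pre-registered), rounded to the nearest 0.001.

The missing cell is in the exposed row: 1378 − 460 = 918.
So a = 918, b = 460, c = 384, d = 1169.
OR = (a·d)/(b·c) = (918 × 1169) / (460 × 384) = 1073142 / 176640 = 6.07531

6.075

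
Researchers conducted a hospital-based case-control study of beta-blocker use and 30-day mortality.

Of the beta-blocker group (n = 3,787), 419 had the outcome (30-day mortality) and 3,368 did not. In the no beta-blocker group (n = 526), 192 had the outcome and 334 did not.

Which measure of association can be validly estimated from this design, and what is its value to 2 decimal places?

0.22

From the description: a = 419, b = 3368, c = 192, d = 334.
This is a hospital-based case-control study: participants were sampled on outcome status, so risks in the source population cannot be estimated directly — relative risk is not valid here. The odds ratio is the appropriate measure.
OR = (a·d)/(b·c) = (419 × 334) / (3368 × 192) = 139946 / 646656 = 0.21641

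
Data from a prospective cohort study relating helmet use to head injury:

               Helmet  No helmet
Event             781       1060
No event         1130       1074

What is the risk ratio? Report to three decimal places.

Reading the table with exposure as columns: a = 781 (Helmet, case), b = 1130 (Helmet, non-case), c = 1060 (No helmet, case), d = 1074.
Risk in exposed = 781/1911 = 0.40869; risk in unexposed = 1060/2134 = 0.49672.
RR = 0.40869 / 0.49672 = 0.82277
The risk is 18% lower among the exposed than among the unexposed.

0.823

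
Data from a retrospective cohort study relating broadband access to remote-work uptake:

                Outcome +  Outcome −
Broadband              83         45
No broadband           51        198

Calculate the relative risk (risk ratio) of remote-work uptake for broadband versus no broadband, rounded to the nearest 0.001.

Cells: a = 83, b = 45, c = 51, d = 198.
Risk in exposed = 83/128 = 0.64844; risk in unexposed = 51/249 = 0.20482.
RR = 0.64844 / 0.20482 = 3.16590
The risk among the exposed is 3.17 times that among the unexposed.

3.166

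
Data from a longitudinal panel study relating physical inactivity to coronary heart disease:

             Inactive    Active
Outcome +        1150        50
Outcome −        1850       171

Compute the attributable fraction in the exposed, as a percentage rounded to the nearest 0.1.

Reading the table with exposure as columns: a = 1150 (Inactive, case), b = 1850 (Inactive, non-case), c = 50 (Active, case), d = 171.
Risk in exposed = 1150/3000 = 0.38333; risk in unexposed = 50/221 = 0.22624.
RR = 0.38333/0.22624 = 1.69433
AR% = (RR − 1)/RR × 100 = (1.69433 − 1)/1.69433 × 100 = 40.9797%

41.0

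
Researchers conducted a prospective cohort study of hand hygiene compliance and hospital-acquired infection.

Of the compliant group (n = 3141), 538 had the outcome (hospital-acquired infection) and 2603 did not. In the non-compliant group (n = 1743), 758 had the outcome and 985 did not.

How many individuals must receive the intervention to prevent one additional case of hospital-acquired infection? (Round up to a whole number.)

4

Risk in treated group = 538/3141 = 0.17128; risk in control = 758/1743 = 0.43488.
Absolute risk reduction = 0.43488 − 0.17128 = 0.26360
NNT = 1 / ARR = 1 / 0.26360 = 3.794 → round up → 4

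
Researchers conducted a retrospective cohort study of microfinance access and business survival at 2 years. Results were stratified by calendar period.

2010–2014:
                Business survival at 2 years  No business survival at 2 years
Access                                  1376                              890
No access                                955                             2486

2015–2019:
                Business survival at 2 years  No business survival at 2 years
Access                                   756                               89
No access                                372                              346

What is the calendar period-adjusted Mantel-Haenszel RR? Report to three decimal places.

2.028

RR_MH = Σ(aᵢ·n₀ᵢ/nᵢ) / Σ(cᵢ·n₁ᵢ/nᵢ), with n₁ᵢ = aᵢ+bᵢ (exposed), n₀ᵢ = cᵢ+dᵢ (unexposed), nᵢ = n₁ᵢ+n₀ᵢ.
Stratum 1 (2010–2014): n₁ = 2266, n₀ = 3441, n = 5707; a·n₀/n = 1376·3441/5707 = 829.6506; c·n₁/n = 955·2266/5707 = 379.1887
Stratum 2 (2015–2019): n₁ = 845, n₀ = 718, n = 1563; a·n₀/n = 756·718/1563 = 347.2860; c·n₁/n = 372·845/1563 = 201.1132
RR_MH = (829.6506 + 347.2860) / (379.1887 + 201.1132) = 1176.9366 / 580.3020 = 2.02815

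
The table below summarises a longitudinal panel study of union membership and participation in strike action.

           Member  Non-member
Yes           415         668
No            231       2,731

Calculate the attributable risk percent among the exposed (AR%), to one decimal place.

69.4

Reading the table with exposure as columns: a = 415 (Member, case), b = 231 (Member, non-case), c = 668 (Non-member, case), d = 2731.
Risk in exposed = 415/646 = 0.64241; risk in unexposed = 668/3399 = 0.19653.
RR = 0.64241/0.19653 = 3.26881
AR% = (RR − 1)/RR × 100 = (3.26881 − 1)/3.26881 × 100 = 69.4079%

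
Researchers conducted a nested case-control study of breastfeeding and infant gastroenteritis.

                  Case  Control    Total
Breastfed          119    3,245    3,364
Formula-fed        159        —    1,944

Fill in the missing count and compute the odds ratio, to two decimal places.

The missing cell is in the unexposed row: 1944 − 159 = 1785.
So a = 119, b = 3245, c = 159, d = 1785.
OR = (a·d)/(b·c) = (119 × 1785) / (3245 × 159) = 212415 / 515955 = 0.41169

0.41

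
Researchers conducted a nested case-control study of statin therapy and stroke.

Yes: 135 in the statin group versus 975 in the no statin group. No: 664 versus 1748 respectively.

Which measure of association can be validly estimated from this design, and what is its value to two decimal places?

From the description: a = 135, b = 664, c = 975, d = 1748.
This is a nested case-control study: participants were sampled on outcome status, so risks in the source population cannot be estimated directly — relative risk is not valid here. The odds ratio is the appropriate measure.
OR = (a·d)/(b·c) = (135 × 1748) / (664 × 975) = 235980 / 647400 = 0.36450

0.36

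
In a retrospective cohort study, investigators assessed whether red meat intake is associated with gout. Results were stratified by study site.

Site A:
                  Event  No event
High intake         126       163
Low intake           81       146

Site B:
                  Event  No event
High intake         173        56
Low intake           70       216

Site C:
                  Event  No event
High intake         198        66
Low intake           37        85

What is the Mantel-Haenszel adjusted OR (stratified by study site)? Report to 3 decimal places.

3.841

OR_MH = Σ(aᵢdᵢ/nᵢ) / Σ(bᵢcᵢ/nᵢ), where nᵢ is the stratum total.
Stratum 1 (Site A): n = 516; a·d/n = 126·146/516 = 35.6512; b·c/n = 163·81/516 = 25.5872
Stratum 2 (Site B): n = 515; a·d/n = 173·216/515 = 72.5592; b·c/n = 56·70/515 = 7.6117
Stratum 3 (Site C): n = 386; a·d/n = 198·85/386 = 43.6010; b·c/n = 66·37/386 = 6.3264
OR_MH = (35.6512 + 72.5592 + 43.6010) / (25.5872 + 7.6117 + 6.3264) = 151.8114 / 39.5253 = 3.84087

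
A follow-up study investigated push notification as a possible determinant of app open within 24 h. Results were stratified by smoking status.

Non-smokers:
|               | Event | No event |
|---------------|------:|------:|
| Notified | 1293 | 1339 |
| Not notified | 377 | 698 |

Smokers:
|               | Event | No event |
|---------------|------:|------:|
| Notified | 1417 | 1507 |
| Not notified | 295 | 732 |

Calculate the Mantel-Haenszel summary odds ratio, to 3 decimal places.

2.035

OR_MH = Σ(aᵢdᵢ/nᵢ) / Σ(bᵢcᵢ/nᵢ), where nᵢ is the stratum total.
Stratum 1 (Non-smokers): n = 3707; a·d/n = 1293·698/3707 = 243.4621; b·c/n = 1339·377/3707 = 136.1756
Stratum 2 (Smokers): n = 3951; a·d/n = 1417·732/3951 = 262.5270; b·c/n = 1507·295/3951 = 112.5196
OR_MH = (243.4621 + 262.5270) / (136.1756 + 112.5196) = 505.9891 / 248.6952 = 2.03457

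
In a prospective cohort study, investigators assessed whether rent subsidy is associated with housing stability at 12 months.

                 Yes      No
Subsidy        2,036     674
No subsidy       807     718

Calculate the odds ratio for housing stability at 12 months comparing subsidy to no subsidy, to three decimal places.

2.688

Cells: a = 2036, b = 674, c = 807, d = 718.
OR = (a·d)/(b·c) = (2036 × 718) / (674 × 807) = 1461848 / 543918 = 2.68763
The odds of housing stability at 12 months are about 2.69 times as high in the subsidy group.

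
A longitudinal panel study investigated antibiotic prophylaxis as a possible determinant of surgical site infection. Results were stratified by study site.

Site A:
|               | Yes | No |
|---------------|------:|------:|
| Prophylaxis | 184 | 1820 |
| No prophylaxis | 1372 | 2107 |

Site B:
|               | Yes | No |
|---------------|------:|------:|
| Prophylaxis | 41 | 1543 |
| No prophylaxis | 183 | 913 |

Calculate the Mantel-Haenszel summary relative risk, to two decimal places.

RR_MH = Σ(aᵢ·n₀ᵢ/nᵢ) / Σ(cᵢ·n₁ᵢ/nᵢ), with n₁ᵢ = aᵢ+bᵢ (exposed), n₀ᵢ = cᵢ+dᵢ (unexposed), nᵢ = n₁ᵢ+n₀ᵢ.
Stratum 1 (Site A): n₁ = 2004, n₀ = 3479, n = 5483; a·n₀/n = 184·3479/5483 = 116.7492; c·n₁/n = 1372·2004/5483 = 501.4569
Stratum 2 (Site B): n₁ = 1584, n₀ = 1096, n = 2680; a·n₀/n = 41·1096/2680 = 16.7672; c·n₁/n = 183·1584/2680 = 108.1612
RR_MH = (116.7492 + 16.7672) / (501.4569 + 108.1612) = 133.5164 / 609.6181 = 0.21902

0.22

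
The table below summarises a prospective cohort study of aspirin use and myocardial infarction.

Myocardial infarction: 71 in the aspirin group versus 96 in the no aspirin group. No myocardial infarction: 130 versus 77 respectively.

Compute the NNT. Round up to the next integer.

Risk in treated group = 71/201 = 0.35323; risk in control = 96/173 = 0.55491.
Absolute risk reduction = 0.55491 − 0.35323 = 0.20168
NNT = 1 / ARR = 1 / 0.20168 = 4.958 → round up → 5

5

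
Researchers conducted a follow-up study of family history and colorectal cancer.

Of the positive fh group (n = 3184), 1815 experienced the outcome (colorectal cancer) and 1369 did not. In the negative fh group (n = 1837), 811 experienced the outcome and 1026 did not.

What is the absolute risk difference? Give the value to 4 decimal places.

From the description: a = 1815, b = 1369, c = 811, d = 1026.
Risk in exposed = 1815/3184 = 0.570038; risk in unexposed = 811/1837 = 0.441481.
Risk difference = 0.570038 − 0.441481 = 0.128557

0.1286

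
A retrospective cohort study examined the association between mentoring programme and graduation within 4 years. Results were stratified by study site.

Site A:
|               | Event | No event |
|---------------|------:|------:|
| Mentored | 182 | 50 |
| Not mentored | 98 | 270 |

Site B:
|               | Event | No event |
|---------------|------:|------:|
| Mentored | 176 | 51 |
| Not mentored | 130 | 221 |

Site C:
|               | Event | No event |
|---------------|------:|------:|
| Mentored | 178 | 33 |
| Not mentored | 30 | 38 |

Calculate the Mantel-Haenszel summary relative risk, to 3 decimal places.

RR_MH = Σ(aᵢ·n₀ᵢ/nᵢ) / Σ(cᵢ·n₁ᵢ/nᵢ), with n₁ᵢ = aᵢ+bᵢ (exposed), n₀ᵢ = cᵢ+dᵢ (unexposed), nᵢ = n₁ᵢ+n₀ᵢ.
Stratum 1 (Site A): n₁ = 232, n₀ = 368, n = 600; a·n₀/n = 182·368/600 = 111.6267; c·n₁/n = 98·232/600 = 37.8933
Stratum 2 (Site B): n₁ = 227, n₀ = 351, n = 578; a·n₀/n = 176·351/578 = 106.8789; c·n₁/n = 130·227/578 = 51.0554
Stratum 3 (Site C): n₁ = 211, n₀ = 68, n = 279; a·n₀/n = 178·68/279 = 43.3835; c·n₁/n = 30·211/279 = 22.6882
RR_MH = (111.6267 + 106.8789 + 43.3835) / (37.8933 + 51.0554 + 22.6882) = 261.8891 / 111.6369 = 2.34590

2.346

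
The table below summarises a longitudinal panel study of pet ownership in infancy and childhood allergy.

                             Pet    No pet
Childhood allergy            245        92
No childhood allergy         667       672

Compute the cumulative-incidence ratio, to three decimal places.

2.231

Reading the table with exposure as columns: a = 245 (Pet, case), b = 667 (Pet, non-case), c = 92 (No pet, case), d = 672.
Risk in exposed = 245/912 = 0.26864; risk in unexposed = 92/764 = 0.12042.
RR = 0.26864 / 0.12042 = 2.23088
The risk among the exposed is 2.23 times that among the unexposed.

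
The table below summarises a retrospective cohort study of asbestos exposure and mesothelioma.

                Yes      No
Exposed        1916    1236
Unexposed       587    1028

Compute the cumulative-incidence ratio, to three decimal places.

1.672

Cells: a = 1916, b = 1236, c = 587, d = 1028.
Risk in exposed = 1916/3152 = 0.60787; risk in unexposed = 587/1615 = 0.36347.
RR = 0.60787 / 0.36347 = 1.67241
The risk among the exposed is 1.67 times that among the unexposed.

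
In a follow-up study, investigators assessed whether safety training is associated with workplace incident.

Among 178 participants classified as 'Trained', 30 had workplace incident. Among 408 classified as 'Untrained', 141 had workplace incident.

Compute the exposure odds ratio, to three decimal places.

From the description: a = 30, b = 148, c = 141, d = 267.
OR = (a·d)/(b·c) = (30 × 267) / (148 × 141) = 8010 / 20868 = 0.38384
Exposure is associated with lower odds of workplace incident (OR = 0.38 < 1).

0.384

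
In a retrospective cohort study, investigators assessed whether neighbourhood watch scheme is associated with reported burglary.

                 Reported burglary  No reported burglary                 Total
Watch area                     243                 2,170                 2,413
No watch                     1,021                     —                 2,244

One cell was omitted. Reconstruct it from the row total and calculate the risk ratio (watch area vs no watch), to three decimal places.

The missing cell is in the unexposed row: 2244 − 1021 = 1223.
So a = 243, b = 2170, c = 1021, d = 1223.
RR = [a/(a+b)] / [c/(c+d)] = (243/2413) / (1021/2244) = 0.10070/0.45499 = 0.22133

0.221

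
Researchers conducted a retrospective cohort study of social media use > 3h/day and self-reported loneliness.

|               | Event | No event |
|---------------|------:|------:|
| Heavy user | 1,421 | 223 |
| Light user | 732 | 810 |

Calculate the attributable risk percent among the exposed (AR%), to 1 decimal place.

Cells: a = 1421, b = 223, c = 732, d = 810.
Risk in exposed = 1421/1644 = 0.86436; risk in unexposed = 732/1542 = 0.47471.
RR = 0.86436/0.47471 = 1.82081
AR% = (RR − 1)/RR × 100 = (1.82081 − 1)/1.82081 × 100 = 45.0795%

45.1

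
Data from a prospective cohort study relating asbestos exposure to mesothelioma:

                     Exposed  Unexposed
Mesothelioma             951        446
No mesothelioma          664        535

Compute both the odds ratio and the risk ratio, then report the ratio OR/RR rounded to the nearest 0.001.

1.326

Reading the table with exposure as columns: a = 951 (Exposed, case), b = 664 (Exposed, non-case), c = 446 (Unexposed, case), d = 535.
OR = (951·535)/(664·446) = 508785/296144 = 1.71803
Risk in exposed = 951/1615 = 0.58885; risk in unexposed = 446/981 = 0.45464; RR = 1.29522
OR/RR = 1.71803 / 1.29522 = 1.32644
The outcome is not rare, so the OR lies further from 1 than the RR.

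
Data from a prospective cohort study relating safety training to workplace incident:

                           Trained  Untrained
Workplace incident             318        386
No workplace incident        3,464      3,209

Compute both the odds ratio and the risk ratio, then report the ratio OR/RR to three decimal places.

0.975

Reading the table with exposure as columns: a = 318 (Trained, case), b = 3464 (Trained, non-case), c = 386 (Untrained, case), d = 3209.
OR = (318·3209)/(3464·386) = 1020462/1337104 = 0.76319
Risk in exposed = 318/3782 = 0.08408; risk in unexposed = 386/3595 = 0.10737; RR = 0.78310
OR/RR = 0.76319 / 0.78310 = 0.97457
The outcome is not rare, so the OR lies further from 1 than the RR.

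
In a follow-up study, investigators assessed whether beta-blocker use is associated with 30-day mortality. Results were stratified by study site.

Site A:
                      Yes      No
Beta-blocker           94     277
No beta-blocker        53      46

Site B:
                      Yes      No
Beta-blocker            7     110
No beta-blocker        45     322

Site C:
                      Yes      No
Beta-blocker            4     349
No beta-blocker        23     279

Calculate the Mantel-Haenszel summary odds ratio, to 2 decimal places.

0.29

OR_MH = Σ(aᵢdᵢ/nᵢ) / Σ(bᵢcᵢ/nᵢ), where nᵢ is the stratum total.
Stratum 1 (Site A): n = 470; a·d/n = 94·46/470 = 9.2000; b·c/n = 277·53/470 = 31.2362
Stratum 2 (Site B): n = 484; a·d/n = 7·322/484 = 4.6570; b·c/n = 110·45/484 = 10.2273
Stratum 3 (Site C): n = 655; a·d/n = 4·279/655 = 1.7038; b·c/n = 349·23/655 = 12.2550
OR_MH = (9.2000 + 4.6570 + 1.7038) / (31.2362 + 10.2273 + 12.2550) = 15.5608 / 53.7184 = 0.28967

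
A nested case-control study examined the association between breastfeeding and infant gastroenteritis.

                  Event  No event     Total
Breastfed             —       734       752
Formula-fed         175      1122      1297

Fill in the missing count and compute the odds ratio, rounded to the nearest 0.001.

0.157

The missing cell is in the exposed row: 752 − 734 = 18.
So a = 18, b = 734, c = 175, d = 1122.
OR = (a·d)/(b·c) = (18 × 1122) / (734 × 175) = 20196 / 128450 = 0.15723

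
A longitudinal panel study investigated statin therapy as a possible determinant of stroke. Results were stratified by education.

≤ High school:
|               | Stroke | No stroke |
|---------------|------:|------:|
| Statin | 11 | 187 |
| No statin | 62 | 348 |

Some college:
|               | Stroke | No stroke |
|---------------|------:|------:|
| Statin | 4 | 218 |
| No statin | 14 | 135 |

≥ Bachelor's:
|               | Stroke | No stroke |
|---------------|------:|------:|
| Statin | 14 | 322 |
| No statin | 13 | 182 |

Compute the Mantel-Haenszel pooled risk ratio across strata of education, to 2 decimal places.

RR_MH = Σ(aᵢ·n₀ᵢ/nᵢ) / Σ(cᵢ·n₁ᵢ/nᵢ), with n₁ᵢ = aᵢ+bᵢ (exposed), n₀ᵢ = cᵢ+dᵢ (unexposed), nᵢ = n₁ᵢ+n₀ᵢ.
Stratum 1 (≤ High school): n₁ = 198, n₀ = 410, n = 608; a·n₀/n = 11·410/608 = 7.4178; c·n₁/n = 62·198/608 = 20.1908
Stratum 2 (Some college): n₁ = 222, n₀ = 149, n = 371; a·n₀/n = 4·149/371 = 1.6065; c·n₁/n = 14·222/371 = 8.3774
Stratum 3 (≥ Bachelor's): n₁ = 336, n₀ = 195, n = 531; a·n₀/n = 14·195/531 = 5.1412; c·n₁/n = 13·336/531 = 8.2260
RR_MH = (7.4178 + 1.6065 + 5.1412) / (20.1908 + 8.3774 + 8.2260) = 14.1655 / 36.7941 = 0.38499

0.38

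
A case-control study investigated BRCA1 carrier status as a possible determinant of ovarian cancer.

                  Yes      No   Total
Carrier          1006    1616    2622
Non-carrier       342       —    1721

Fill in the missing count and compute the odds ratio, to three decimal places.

2.510

The missing cell is in the unexposed row: 1721 − 342 = 1379.
So a = 1006, b = 1616, c = 342, d = 1379.
OR = (a·d)/(b·c) = (1006 × 1379) / (1616 × 342) = 1387274 / 552672 = 2.51012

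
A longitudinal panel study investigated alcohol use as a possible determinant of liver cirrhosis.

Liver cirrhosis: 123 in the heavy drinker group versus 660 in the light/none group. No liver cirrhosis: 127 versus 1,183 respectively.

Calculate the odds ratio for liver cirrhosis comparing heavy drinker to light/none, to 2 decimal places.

1.74

From the description: a = 123, b = 127, c = 660, d = 1183.
OR = (a·d)/(b·c) = (123 × 1183) / (127 × 660) = 145509 / 83820 = 1.73597
The odds of liver cirrhosis are about 1.74 times as high in the heavy drinker group.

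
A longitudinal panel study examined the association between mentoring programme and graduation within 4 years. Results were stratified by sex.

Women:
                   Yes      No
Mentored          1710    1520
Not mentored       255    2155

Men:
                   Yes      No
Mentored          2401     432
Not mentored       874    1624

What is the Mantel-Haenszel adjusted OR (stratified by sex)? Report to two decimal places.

9.92

OR_MH = Σ(aᵢdᵢ/nᵢ) / Σ(bᵢcᵢ/nᵢ), where nᵢ is the stratum total.
Stratum 1 (Women): n = 5640; a·d/n = 1710·2155/5640 = 653.3777; b·c/n = 1520·255/5640 = 68.7234
Stratum 2 (Men): n = 5331; a·d/n = 2401·1624/5331 = 731.4245; b·c/n = 432·874/5331 = 70.8250
OR_MH = (653.3777 + 731.4245) / (68.7234 + 70.8250) = 1384.8022 / 139.5484 = 9.92345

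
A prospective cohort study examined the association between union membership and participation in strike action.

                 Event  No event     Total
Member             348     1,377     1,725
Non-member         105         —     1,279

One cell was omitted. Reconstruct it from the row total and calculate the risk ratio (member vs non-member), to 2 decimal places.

2.46

The missing cell is in the unexposed row: 1279 − 105 = 1174.
So a = 348, b = 1377, c = 105, d = 1174.
RR = [a/(a+b)] / [c/(c+d)] = (348/1725) / (105/1279) = 0.20174/0.08210 = 2.45737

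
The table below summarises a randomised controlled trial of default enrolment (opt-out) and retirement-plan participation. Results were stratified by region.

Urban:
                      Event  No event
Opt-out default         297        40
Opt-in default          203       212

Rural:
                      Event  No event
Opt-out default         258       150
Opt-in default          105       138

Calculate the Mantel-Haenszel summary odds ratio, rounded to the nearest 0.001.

OR_MH = Σ(aᵢdᵢ/nᵢ) / Σ(bᵢcᵢ/nᵢ), where nᵢ is the stratum total.
Stratum 1 (Urban): n = 752; a·d/n = 297·212/752 = 83.7287; b·c/n = 40·203/752 = 10.7979
Stratum 2 (Rural): n = 651; a·d/n = 258·138/651 = 54.6912; b·c/n = 150·105/651 = 24.1935
OR_MH = (83.7287 + 54.6912) / (10.7979 + 24.1935) = 138.4200 / 34.9914 = 3.95583

3.956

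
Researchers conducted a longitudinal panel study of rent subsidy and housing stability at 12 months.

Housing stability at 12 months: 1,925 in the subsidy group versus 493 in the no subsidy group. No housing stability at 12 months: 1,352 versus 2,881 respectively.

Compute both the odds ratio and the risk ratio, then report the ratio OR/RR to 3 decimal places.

From the description: a = 1925, b = 1352, c = 493, d = 2881.
OR = (1925·2881)/(1352·493) = 5545925/666536 = 8.32052
Risk in exposed = 1925/3277 = 0.58743; risk in unexposed = 493/3374 = 0.14612; RR = 4.02024
OR/RR = 8.32052 / 4.02024 = 2.06965
The outcome is not rare, so the OR lies further from 1 than the RR.

2.070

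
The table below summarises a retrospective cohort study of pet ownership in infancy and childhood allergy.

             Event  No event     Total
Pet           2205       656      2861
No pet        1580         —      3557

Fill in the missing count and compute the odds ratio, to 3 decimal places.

4.206

The missing cell is in the unexposed row: 3557 − 1580 = 1977.
So a = 2205, b = 656, c = 1580, d = 1977.
OR = (a·d)/(b·c) = (2205 × 1977) / (656 × 1580) = 4359285 / 1036480 = 4.20586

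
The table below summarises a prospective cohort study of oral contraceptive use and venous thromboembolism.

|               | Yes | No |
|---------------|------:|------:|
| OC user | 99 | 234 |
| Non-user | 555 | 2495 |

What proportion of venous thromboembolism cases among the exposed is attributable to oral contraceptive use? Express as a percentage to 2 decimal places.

Cells: a = 99, b = 234, c = 555, d = 2495.
Risk in exposed = 99/333 = 0.29730; risk in unexposed = 555/3050 = 0.18197.
RR = 0.29730/0.18197 = 1.63380
AR% = (RR − 1)/RR × 100 = (1.63380 − 1)/1.63380 × 100 = 38.7928%

38.79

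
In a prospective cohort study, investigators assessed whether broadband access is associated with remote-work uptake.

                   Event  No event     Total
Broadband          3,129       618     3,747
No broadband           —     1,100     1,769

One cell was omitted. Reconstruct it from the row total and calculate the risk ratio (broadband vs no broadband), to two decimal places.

2.21

The missing cell is in the unexposed row: 1769 − 1100 = 669.
So a = 3129, b = 618, c = 669, d = 1100.
RR = [a/(a+b)] / [c/(c+d)] = (3129/3747) / (669/1769) = 0.83507/0.37818 = 2.20812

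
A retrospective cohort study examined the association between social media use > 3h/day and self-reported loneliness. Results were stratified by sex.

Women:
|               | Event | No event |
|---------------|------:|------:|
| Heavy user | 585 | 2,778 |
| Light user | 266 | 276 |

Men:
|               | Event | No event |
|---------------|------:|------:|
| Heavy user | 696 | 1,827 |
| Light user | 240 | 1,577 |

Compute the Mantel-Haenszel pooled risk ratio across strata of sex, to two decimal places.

RR_MH = Σ(aᵢ·n₀ᵢ/nᵢ) / Σ(cᵢ·n₁ᵢ/nᵢ), with n₁ᵢ = aᵢ+bᵢ (exposed), n₀ᵢ = cᵢ+dᵢ (unexposed), nᵢ = n₁ᵢ+n₀ᵢ.
Stratum 1 (Women): n₁ = 3363, n₀ = 542, n = 3905; a·n₀/n = 585·542/3905 = 81.1959; c·n₁/n = 266·3363/3905 = 229.0802
Stratum 2 (Men): n₁ = 2523, n₀ = 1817, n = 4340; a·n₀/n = 696·1817/4340 = 291.3899; c·n₁/n = 240·2523/4340 = 139.5207
RR_MH = (81.1959 + 291.3899) / (229.0802 + 139.5207) = 372.5858 / 368.6009 = 1.01081

1.01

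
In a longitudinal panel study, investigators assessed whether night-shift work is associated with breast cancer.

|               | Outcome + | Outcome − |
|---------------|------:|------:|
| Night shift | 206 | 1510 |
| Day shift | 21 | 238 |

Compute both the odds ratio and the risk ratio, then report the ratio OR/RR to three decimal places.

1.044

Cells: a = 206, b = 1510, c = 21, d = 238.
OR = (206·238)/(1510·21) = 49028/31710 = 1.54614
Risk in exposed = 206/1716 = 0.12005; risk in unexposed = 21/259 = 0.08108; RR = 1.48057
OR/RR = 1.54614 / 1.48057 = 1.04428
The outcome is not rare, so the OR lies further from 1 than the RR.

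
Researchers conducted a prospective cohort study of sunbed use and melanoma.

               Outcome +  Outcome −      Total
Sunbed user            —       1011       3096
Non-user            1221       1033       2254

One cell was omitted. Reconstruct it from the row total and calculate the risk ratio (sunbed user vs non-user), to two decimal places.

The missing cell is in the exposed row: 3096 − 1011 = 2085.
So a = 2085, b = 1011, c = 1221, d = 1033.
RR = [a/(a+b)] / [c/(c+d)] = (2085/3096) / (1221/2254) = 0.67345/0.54170 = 1.24321

1.24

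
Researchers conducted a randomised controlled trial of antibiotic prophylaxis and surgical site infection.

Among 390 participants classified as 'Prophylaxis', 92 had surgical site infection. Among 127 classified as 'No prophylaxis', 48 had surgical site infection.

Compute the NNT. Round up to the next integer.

8

Risk in treated group = 92/390 = 0.23590; risk in control = 48/127 = 0.37795.
Absolute risk reduction = 0.37795 − 0.23590 = 0.14206
NNT = 1 / ARR = 1 / 0.14206 = 7.040 → round up → 8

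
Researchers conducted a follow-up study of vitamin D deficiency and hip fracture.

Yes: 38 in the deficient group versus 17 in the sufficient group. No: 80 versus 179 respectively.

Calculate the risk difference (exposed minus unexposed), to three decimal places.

From the description: a = 38, b = 80, c = 17, d = 179.
Risk in exposed = 38/118 = 0.322034; risk in unexposed = 17/196 = 0.086735.
Risk difference = 0.322034 − 0.086735 = 0.235299

0.235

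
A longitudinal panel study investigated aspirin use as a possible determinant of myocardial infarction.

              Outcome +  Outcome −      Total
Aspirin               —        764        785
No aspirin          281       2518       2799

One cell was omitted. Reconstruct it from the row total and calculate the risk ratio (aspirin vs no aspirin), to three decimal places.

0.266

The missing cell is in the exposed row: 785 − 764 = 21.
So a = 21, b = 764, c = 281, d = 2518.
RR = [a/(a+b)] / [c/(c+d)] = (21/785) / (281/2799) = 0.02675/0.10039 = 0.26647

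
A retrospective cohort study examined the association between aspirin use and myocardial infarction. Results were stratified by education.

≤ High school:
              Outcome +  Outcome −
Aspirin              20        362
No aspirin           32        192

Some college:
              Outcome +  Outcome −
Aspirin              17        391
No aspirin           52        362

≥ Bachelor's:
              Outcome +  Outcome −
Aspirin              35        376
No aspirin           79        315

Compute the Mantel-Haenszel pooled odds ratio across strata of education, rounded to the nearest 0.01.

0.34

OR_MH = Σ(aᵢdᵢ/nᵢ) / Σ(bᵢcᵢ/nᵢ), where nᵢ is the stratum total.
Stratum 1 (≤ High school): n = 606; a·d/n = 20·192/606 = 6.3366; b·c/n = 362·32/606 = 19.1155
Stratum 2 (Some college): n = 822; a·d/n = 17·362/822 = 7.4866; b·c/n = 391·52/822 = 24.7348
Stratum 3 (≥ Bachelor's): n = 805; a·d/n = 35·315/805 = 13.6957; b·c/n = 376·79/805 = 36.8994
OR_MH = (6.3366 + 7.4866 + 13.6957) / (19.1155 + 24.7348 + 36.8994) = 27.5189 / 80.7497 = 0.34079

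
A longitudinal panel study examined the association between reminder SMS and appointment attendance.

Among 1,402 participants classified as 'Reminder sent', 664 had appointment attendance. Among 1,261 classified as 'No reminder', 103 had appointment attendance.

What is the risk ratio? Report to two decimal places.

5.80

From the description: a = 664, b = 738, c = 103, d = 1158.
Risk in exposed = 664/1402 = 0.47361; risk in unexposed = 103/1261 = 0.08168.
RR = 0.47361 / 0.08168 = 5.79826
The risk among the exposed is 5.80 times that among the unexposed.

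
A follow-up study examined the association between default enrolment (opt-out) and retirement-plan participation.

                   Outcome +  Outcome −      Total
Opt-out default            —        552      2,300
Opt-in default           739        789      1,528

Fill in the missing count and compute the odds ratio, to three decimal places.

The missing cell is in the exposed row: 2300 − 552 = 1748.
So a = 1748, b = 552, c = 739, d = 789.
OR = (a·d)/(b·c) = (1748 × 789) / (552 × 739) = 1379172 / 407928 = 3.38092

3.381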